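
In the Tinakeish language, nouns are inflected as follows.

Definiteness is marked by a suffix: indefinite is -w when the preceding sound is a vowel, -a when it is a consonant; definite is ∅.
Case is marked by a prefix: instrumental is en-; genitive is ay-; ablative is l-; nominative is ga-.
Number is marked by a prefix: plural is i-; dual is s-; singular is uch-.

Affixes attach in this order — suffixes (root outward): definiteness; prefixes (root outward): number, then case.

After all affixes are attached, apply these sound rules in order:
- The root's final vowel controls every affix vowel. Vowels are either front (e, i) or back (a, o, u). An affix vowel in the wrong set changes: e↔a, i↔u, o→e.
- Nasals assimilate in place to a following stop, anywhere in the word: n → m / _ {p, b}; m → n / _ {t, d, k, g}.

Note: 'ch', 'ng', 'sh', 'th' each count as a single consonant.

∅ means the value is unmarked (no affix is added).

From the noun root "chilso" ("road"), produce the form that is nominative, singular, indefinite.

Attach number singular uch- → uchchilso.
Attach definiteness indefinite -w (after vowel 'o') → uchchilsow.
Attach case nominative ga- → gauchchilsow.
Vowel harmony: no change.
Nasal assimilation: no change.

gauchchilsow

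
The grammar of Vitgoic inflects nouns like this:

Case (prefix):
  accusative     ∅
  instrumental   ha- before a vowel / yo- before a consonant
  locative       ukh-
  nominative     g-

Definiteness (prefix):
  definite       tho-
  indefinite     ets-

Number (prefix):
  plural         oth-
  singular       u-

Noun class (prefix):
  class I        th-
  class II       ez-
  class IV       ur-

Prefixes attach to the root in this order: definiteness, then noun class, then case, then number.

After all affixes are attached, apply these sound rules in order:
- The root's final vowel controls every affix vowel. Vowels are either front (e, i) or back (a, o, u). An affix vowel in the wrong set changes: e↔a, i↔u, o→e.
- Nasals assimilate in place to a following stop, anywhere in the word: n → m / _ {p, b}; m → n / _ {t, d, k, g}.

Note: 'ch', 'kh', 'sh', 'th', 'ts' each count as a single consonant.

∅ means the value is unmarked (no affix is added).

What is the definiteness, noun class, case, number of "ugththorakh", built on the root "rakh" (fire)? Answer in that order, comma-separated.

Segment: u-g-th-tho-rakh.
definiteness: tho- → definite.
noun class: th- → class I.
case: g- → nominative.
number: u- → singular.

definite, class I, nominative, singular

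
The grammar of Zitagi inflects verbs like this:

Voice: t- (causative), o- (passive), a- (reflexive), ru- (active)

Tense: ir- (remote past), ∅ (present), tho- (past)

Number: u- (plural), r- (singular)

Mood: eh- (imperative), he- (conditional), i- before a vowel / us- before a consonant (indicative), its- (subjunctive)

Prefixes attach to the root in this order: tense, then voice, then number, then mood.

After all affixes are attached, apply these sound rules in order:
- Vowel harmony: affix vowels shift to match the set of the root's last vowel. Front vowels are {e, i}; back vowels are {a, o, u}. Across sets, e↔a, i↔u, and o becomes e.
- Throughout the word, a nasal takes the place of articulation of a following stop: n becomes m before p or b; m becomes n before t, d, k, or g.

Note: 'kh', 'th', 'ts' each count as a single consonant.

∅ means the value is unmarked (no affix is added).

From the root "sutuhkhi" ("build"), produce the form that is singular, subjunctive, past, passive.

itsrethesutuhkhi

Attach tense past tho- → thosutuhkhi.
Attach voice passive o- → othosutuhkhi.
Attach number singular r- → rothosutuhkhi.
Attach mood subjunctive its- → itsrothosutuhkhi.
Apply vowel harmony: itsrothosutuhkhi → itsrethesutuhkhi.
Nasal assimilation: no change.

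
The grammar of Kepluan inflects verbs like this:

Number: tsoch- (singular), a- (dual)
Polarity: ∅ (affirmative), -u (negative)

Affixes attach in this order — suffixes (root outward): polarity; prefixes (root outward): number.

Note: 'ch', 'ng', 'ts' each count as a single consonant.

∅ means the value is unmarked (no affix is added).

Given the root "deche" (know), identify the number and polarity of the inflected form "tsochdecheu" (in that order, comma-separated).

Segment: tsoch-deche-u.
number: tsoch- → singular.
polarity: -u → negative.

singular, negative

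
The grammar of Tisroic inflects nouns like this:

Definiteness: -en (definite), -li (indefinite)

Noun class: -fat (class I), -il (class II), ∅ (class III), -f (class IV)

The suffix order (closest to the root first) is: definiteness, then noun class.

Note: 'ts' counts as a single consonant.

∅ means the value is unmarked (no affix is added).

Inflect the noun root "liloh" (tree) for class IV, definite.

lilohenf

Attach definiteness definite -en → lilohen.
Attach noun class class IV -f → lilohenf.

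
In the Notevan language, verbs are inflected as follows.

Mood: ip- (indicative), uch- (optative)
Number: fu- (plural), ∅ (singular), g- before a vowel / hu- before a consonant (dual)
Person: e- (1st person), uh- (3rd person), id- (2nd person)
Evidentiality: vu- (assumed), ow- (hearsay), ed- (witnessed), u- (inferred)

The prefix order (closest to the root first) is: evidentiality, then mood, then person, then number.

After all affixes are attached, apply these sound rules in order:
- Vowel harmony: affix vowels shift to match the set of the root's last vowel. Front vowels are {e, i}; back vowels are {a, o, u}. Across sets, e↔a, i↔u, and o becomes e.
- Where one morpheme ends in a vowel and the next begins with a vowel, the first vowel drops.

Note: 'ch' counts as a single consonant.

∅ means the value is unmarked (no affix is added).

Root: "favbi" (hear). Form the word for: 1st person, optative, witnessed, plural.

fichedfavbi

Attach evidentiality witnessed ed- → edfavbi.
Attach mood optative uch- → uchedfavbi.
Attach person 1st person e- → euchedfavbi.
Attach number plural fu- → fueuchedfavbi.
Apply vowel harmony: fueuchedfavbi → fieichedfavbi.
Apply vowel deletion: fieichedfavbi → fichedfavbi.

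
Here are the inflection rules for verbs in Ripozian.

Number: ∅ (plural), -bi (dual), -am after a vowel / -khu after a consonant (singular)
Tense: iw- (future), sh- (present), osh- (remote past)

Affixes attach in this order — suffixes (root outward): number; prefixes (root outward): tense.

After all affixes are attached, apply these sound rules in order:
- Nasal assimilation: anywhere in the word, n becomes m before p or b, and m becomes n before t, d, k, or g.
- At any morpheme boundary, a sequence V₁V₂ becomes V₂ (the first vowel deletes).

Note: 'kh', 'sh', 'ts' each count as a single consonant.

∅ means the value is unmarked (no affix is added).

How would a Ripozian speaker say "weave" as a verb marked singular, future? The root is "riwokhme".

iwriwokhmam

Attach number singular -am (after vowel 'e') → riwokhmeam.
Attach tense future iw- → iwriwokhmeam.
Nasal assimilation: no change.
Apply vowel deletion: iwriwokhmeam → iwriwokhmam.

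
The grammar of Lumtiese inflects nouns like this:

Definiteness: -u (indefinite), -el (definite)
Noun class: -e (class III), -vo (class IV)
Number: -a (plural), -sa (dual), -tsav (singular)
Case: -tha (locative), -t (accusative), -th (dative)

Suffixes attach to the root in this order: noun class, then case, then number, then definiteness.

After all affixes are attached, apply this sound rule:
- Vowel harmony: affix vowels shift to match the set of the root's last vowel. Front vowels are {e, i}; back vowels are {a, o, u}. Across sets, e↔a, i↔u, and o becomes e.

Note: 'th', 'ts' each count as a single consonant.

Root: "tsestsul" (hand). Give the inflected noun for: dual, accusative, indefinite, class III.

Attach noun class class III -e → tsestsule.
Attach case accusative -t → tsestsulet.
Attach number dual -sa → tsestsuletsa.
Attach definiteness indefinite -u → tsestsuletsau.
Apply vowel harmony: tsestsuletsau → tsestsulatsau.

tsestsulatsau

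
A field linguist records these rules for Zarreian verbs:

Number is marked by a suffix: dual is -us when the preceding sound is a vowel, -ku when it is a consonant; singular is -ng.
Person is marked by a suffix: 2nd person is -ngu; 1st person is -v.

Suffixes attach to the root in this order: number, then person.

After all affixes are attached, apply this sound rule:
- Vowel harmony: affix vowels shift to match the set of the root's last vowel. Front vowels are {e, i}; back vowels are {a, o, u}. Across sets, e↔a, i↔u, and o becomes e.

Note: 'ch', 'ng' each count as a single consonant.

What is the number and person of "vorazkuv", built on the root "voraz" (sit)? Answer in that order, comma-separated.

Segment: voraz-ku-v.
number: -us/ku → dual.
person: -v → 1st person.

dual, 1st person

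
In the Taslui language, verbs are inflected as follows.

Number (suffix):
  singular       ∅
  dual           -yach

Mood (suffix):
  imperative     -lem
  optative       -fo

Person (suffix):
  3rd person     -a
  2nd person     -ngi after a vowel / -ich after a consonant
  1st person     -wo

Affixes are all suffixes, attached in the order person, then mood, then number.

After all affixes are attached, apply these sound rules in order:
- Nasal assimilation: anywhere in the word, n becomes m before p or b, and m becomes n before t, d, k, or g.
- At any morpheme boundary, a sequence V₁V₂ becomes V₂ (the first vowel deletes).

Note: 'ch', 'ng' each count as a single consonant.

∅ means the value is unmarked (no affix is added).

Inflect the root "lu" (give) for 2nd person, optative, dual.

lungifoyach

Attach person 2nd person -ngi (after vowel 'u') → lungi.
Attach mood optative -fo → lungifo.
Attach number dual -yach → lungifoyach.
Nasal assimilation: no change.
Vowel deletion: no change.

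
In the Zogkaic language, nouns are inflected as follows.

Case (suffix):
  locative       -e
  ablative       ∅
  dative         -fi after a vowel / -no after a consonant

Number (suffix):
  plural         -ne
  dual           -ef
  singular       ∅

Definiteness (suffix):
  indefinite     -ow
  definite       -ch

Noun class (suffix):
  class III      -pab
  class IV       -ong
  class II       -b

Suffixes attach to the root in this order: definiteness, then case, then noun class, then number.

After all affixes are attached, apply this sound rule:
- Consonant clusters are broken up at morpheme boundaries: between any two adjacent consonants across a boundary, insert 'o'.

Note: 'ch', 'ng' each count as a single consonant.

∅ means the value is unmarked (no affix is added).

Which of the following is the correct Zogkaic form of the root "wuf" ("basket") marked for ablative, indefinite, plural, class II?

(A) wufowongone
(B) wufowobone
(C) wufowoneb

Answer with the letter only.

B

Attach definiteness indefinite -ow → wufow.
case = ablative: zero marking, form stays wufow.
Attach noun class class II -b → wufowb.
Attach number plural -ne → wufowbne.
Apply epenthesis: wufowbne → wufowobone.
So the correct form is wufowobone, option (B).
(C) wufowoneb is wrong: it has the affixes in the wrong order.
(A) wufowongone is wrong: it uses class IV instead of class II for noun class.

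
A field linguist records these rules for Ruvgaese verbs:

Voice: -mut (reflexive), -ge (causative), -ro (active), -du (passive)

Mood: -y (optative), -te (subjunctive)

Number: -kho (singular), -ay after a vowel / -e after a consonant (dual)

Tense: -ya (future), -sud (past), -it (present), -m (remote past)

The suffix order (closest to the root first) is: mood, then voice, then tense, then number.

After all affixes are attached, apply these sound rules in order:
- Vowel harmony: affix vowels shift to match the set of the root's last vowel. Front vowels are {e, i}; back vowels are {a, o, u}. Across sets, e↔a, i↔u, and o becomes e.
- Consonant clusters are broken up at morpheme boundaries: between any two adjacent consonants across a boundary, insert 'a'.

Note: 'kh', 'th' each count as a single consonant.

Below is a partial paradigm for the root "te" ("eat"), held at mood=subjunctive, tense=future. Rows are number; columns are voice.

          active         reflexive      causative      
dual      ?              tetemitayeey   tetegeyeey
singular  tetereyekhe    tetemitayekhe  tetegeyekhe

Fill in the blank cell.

tetereyeey

Attach mood subjunctive -te → tete.
Attach voice active -ro → tetero.
Attach tense future -ya → teteroya.
Attach number dual -ay (after vowel 'a') → teteroyaay.
Apply vowel harmony: teteroyaay → tetereyeey.
Epenthesis: no change.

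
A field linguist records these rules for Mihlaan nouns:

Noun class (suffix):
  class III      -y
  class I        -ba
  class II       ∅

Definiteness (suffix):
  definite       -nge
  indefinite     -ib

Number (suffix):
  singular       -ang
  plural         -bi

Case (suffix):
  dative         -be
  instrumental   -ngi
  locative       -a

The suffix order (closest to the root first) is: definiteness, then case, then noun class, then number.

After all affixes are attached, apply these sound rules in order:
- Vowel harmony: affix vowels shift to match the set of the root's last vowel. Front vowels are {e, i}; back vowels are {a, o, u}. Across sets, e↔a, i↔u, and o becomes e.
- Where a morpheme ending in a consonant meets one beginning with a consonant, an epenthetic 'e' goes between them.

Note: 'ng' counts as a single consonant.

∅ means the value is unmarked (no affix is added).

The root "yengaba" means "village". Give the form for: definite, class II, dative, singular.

Attach definiteness definite -nge → yengabange.
Attach case dative -be → yengabangebe.
noun class = class II: zero marking, form stays yengabangebe.
Attach number singular -ang → yengabangebeang.
Apply vowel harmony: yengabangebeang → yengabangabaang.
Epenthesis: no change.

yengabangabaang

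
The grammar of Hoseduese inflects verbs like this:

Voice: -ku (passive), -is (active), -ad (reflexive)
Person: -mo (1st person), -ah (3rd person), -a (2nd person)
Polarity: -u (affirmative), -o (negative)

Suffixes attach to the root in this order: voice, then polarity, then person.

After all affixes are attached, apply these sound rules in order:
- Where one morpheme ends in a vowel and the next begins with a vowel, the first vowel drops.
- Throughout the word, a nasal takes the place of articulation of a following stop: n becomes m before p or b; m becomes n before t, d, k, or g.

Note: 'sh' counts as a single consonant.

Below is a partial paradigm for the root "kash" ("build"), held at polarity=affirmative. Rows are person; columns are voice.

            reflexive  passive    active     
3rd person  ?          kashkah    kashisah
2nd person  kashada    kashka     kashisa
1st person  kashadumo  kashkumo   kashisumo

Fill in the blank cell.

Attach voice reflexive -ad → kashad.
Attach polarity affirmative -u → kashadu.
Attach person 3rd person -ah → kashaduah.
Apply vowel deletion: kashaduah → kashadah.
Nasal assimilation: no change.

kashadah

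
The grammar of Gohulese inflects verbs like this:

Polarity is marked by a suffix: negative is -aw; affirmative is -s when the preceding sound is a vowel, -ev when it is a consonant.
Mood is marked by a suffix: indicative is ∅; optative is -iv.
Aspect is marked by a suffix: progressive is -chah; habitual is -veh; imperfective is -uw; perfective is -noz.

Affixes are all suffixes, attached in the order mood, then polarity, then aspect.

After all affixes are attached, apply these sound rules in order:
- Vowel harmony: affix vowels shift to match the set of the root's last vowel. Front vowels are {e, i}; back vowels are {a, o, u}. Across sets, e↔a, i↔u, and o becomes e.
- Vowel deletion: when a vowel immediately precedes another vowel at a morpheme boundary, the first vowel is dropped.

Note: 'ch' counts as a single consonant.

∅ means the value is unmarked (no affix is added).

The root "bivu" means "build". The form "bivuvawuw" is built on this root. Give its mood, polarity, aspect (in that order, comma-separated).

optative, negative, imperfective

Segment: bivu-iv-aw-uw.
mood: -iv → optative.
polarity: -aw → negative.
aspect: -uw → imperfective.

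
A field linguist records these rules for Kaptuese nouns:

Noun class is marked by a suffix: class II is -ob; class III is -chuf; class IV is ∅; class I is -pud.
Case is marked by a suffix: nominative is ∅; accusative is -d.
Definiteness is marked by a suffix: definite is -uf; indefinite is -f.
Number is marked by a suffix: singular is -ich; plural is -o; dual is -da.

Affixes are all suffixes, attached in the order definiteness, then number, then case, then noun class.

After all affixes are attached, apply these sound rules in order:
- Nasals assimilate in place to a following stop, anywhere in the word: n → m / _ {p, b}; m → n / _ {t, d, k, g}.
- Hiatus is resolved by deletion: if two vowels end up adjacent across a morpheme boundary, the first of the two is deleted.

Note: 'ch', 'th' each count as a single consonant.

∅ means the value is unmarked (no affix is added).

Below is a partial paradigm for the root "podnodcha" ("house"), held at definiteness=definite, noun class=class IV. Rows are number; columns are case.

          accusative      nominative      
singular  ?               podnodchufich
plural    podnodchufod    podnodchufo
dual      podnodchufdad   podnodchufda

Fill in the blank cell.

podnodchufichd

Attach definiteness definite -uf → podnodchauf.
Attach number singular -ich → podnodchaufich.
Attach case accusative -d → podnodchaufichd.
noun class = class IV: zero marking, form stays podnodchaufichd.
Nasal assimilation: no change.
Apply vowel deletion: podnodchaufichd → podnodchufichd.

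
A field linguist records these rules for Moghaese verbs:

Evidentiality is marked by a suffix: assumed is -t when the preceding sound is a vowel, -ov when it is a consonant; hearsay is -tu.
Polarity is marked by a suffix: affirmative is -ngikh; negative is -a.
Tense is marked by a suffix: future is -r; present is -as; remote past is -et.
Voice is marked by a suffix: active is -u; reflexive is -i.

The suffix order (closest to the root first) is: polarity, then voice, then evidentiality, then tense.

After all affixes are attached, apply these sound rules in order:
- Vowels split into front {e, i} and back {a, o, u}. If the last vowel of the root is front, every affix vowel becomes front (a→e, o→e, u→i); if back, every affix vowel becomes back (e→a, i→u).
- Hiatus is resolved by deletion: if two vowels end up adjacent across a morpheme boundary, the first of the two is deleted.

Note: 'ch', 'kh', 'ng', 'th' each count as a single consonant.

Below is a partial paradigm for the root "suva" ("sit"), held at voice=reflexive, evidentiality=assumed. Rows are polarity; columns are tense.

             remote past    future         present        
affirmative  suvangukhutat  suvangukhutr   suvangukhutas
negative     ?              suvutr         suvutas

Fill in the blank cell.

suvutat

Attach polarity negative -a → suvaa.
Attach voice reflexive -i → suvaai.
Attach evidentiality assumed -t (after vowel 'i') → suvaait.
Attach tense remote past -et → suvaaitet.
Apply vowel harmony: suvaaitet → suvaautat.
Apply vowel deletion: suvaautat → suvutat.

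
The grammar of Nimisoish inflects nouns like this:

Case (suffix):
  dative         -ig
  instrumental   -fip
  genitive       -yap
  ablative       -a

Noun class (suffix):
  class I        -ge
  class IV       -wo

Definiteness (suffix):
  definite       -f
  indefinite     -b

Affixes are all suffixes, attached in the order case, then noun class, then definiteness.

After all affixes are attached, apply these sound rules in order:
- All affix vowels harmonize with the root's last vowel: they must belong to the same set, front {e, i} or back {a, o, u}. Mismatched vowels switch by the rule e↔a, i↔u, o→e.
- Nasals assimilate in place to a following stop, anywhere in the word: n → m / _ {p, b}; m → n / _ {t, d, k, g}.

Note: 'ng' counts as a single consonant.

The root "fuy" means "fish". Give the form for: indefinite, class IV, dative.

Attach case dative -ig → fuyig.
Attach noun class class IV -wo → fuyigwo.
Attach definiteness indefinite -b → fuyigwob.
Apply vowel harmony: fuyigwob → fuyugwob.
Nasal assimilation: no change.

fuyugwob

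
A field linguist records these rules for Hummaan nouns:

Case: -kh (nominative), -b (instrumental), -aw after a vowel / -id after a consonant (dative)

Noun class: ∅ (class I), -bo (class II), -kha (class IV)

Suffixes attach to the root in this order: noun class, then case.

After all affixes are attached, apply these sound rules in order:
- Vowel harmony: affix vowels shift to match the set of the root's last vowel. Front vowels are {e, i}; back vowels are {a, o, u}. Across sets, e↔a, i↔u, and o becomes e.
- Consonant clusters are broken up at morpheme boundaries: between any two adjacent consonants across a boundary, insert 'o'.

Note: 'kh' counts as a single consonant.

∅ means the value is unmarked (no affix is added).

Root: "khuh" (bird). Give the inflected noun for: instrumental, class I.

noun class = class I: zero marking, form stays khuh.
Attach case instrumental -b → khuhb.
Vowel harmony: no change.
Apply epenthesis: khuhb → khuhob.

khuhob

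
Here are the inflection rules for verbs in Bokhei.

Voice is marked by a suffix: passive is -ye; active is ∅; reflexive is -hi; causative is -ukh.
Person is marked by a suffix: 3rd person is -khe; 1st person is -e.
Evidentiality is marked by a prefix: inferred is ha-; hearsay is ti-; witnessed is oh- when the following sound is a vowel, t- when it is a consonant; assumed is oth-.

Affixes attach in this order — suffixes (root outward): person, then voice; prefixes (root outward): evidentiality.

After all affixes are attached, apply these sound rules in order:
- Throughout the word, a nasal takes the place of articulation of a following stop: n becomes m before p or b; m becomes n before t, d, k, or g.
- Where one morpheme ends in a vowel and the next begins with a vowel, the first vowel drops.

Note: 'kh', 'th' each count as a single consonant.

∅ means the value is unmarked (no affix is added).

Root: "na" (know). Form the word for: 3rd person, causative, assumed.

Attach person 3rd person -khe → nakhe.
Attach voice causative -ukh → nakheukh.
Attach evidentiality assumed oth- → othnakheukh.
Nasal assimilation: no change.
Apply vowel deletion: othnakheukh → othnakhukh.

othnakhukh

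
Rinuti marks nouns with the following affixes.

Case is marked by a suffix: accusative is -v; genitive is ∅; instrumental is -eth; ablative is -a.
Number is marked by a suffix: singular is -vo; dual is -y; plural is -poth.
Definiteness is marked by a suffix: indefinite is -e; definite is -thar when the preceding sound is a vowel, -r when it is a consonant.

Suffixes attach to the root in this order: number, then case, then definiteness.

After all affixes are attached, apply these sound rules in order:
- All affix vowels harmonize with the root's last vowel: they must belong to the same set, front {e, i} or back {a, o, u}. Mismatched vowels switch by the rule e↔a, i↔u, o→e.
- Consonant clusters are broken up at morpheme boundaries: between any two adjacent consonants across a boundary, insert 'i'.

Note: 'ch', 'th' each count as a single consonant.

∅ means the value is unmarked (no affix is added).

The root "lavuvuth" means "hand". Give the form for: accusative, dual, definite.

Attach number dual -y → lavuvuthy.
Attach case accusative -v → lavuvuthyv.
Attach definiteness definite -r (after consonant 'v') → lavuvuthyvr.
Vowel harmony: no change.
Apply epenthesis: lavuvuthyvr → lavuvuthiyivir.

lavuvuthiyivir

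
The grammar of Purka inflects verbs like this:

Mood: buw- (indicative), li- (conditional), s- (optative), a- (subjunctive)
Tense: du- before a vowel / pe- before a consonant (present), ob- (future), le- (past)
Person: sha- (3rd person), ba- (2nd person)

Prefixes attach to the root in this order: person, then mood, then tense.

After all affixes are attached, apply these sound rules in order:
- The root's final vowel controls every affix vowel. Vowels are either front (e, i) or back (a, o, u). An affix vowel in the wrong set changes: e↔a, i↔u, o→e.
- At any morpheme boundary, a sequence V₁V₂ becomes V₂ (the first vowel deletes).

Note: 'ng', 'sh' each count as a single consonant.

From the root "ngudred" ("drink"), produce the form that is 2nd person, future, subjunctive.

Attach person 2nd person ba- → bangudred.
Attach mood subjunctive a- → abangudred.
Attach tense future ob- → obabangudred.
Apply vowel harmony: obabangudred → ebebengudred.
Vowel deletion: no change.

ebebengudred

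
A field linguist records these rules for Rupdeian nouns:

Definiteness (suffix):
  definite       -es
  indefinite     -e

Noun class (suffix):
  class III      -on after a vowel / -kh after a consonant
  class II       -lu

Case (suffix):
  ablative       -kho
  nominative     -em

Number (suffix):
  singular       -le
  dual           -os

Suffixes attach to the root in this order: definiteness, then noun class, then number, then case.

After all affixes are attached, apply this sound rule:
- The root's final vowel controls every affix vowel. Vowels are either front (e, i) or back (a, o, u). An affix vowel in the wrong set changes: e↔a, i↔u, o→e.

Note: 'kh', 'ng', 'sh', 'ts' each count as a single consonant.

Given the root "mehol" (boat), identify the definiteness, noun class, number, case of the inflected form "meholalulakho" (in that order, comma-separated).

indefinite, class II, singular, ablative

Segment: mehol-e-lu-le-kho.
definiteness: -e → indefinite.
noun class: -lu → class II.
number: -le → singular.
case: -kho → ablative.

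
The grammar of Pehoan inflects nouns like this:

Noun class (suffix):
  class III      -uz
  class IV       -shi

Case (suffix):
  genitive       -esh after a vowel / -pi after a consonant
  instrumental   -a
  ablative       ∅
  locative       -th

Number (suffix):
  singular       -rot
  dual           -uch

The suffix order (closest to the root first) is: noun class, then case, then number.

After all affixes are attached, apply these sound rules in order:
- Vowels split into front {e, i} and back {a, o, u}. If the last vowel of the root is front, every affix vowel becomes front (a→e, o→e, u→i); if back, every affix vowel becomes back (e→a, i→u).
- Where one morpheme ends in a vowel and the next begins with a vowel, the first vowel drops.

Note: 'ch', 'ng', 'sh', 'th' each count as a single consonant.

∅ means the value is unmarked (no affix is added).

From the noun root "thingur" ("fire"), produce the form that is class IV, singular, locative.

Attach noun class class IV -shi → thingurshi.
Attach case locative -th → thingurshith.
Attach number singular -rot → thingurshithrot.
Apply vowel harmony: thingurshithrot → thingurshuthrot.
Vowel deletion: no change.

thingurshuthrot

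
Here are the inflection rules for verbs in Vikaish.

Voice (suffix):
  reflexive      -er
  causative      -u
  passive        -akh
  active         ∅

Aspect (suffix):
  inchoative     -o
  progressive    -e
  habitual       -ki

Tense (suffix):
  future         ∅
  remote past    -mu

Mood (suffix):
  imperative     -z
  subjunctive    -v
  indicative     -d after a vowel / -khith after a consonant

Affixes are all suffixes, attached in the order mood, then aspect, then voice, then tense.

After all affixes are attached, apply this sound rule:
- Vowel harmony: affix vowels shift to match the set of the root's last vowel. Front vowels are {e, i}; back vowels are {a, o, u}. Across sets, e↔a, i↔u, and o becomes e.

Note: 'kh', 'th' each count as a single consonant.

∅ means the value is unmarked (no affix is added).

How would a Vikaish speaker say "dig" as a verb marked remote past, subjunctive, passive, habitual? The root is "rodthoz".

rodthozvkuakhmu

Attach mood subjunctive -v → rodthozv.
Attach aspect habitual -ki → rodthozvki.
Attach voice passive -akh → rodthozvkiakh.
Attach tense remote past -mu → rodthozvkiakhmu.
Apply vowel harmony: rodthozvkiakhmu → rodthozvkuakhmu.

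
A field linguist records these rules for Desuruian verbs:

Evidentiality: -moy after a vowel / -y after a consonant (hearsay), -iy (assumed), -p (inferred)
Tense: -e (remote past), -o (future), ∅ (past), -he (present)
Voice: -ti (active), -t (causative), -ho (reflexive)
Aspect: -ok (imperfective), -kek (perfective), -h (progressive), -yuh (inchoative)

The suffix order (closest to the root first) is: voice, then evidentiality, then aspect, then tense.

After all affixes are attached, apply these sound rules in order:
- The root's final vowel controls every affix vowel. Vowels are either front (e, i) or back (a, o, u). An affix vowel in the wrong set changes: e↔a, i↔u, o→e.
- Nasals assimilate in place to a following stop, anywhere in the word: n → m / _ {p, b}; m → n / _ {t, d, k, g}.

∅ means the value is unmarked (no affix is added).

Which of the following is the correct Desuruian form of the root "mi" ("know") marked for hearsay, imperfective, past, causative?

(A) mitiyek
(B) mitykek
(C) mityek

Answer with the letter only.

Attach voice causative -t → mit.
Attach evidentiality hearsay -y (after consonant 't') → mity.
Attach aspect imperfective -ok → mityok.
tense = past: zero marking, form stays mityok.
Apply vowel harmony: mityok → mityek.
Nasal assimilation: no change.
So the correct form is mityek, option (C).
(A) mitiyek is wrong: it uses assumed instead of hearsay for evidentiality.
(B) mitykek is wrong: it uses perfective instead of imperfective for aspect.

C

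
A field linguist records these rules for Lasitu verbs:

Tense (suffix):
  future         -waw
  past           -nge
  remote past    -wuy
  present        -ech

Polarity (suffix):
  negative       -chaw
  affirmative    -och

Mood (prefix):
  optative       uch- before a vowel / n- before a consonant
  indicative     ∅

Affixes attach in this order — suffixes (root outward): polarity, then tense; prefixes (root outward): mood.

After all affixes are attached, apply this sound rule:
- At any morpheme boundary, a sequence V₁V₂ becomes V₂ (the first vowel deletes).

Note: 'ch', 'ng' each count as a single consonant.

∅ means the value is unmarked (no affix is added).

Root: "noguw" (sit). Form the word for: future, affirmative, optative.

nnoguwochwaw

Attach mood optative n- (before consonant 'n') → nnoguw.
Attach polarity affirmative -och → nnoguwoch.
Attach tense future -waw → nnoguwochwaw.
Vowel deletion: no change.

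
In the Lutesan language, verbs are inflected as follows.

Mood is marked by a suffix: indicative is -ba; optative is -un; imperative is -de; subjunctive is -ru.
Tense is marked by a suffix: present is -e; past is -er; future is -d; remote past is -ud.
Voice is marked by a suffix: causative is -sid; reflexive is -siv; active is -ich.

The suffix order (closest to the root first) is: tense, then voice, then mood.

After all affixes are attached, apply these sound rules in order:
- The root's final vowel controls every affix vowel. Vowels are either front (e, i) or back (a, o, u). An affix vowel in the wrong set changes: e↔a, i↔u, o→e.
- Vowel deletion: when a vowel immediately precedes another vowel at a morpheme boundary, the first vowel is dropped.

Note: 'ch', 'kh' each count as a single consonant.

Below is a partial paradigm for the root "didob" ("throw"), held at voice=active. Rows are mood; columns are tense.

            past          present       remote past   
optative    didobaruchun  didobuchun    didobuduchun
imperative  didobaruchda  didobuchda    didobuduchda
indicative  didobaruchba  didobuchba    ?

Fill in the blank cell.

didobuduchba

Attach tense remote past -ud → didobud.
Attach voice active -ich → didobudich.
Attach mood indicative -ba → didobudichba.
Apply vowel harmony: didobudichba → didobuduchba.
Vowel deletion: no change.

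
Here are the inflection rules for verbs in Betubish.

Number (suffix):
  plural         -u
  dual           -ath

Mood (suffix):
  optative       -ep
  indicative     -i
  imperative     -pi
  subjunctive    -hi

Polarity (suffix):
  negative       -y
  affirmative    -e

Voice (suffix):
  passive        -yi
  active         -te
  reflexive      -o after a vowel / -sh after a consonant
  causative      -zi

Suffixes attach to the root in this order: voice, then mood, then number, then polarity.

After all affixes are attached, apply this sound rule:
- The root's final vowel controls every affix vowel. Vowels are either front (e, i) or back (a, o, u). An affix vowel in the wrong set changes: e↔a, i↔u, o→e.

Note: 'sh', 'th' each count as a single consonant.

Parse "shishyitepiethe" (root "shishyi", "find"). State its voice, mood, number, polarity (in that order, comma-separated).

active, imperative, dual, affirmative

Segment: shishyi-te-pi-ath-e.
voice: -te → active.
mood: -pi → imperative.
number: -ath → dual.
polarity: -e → affirmative.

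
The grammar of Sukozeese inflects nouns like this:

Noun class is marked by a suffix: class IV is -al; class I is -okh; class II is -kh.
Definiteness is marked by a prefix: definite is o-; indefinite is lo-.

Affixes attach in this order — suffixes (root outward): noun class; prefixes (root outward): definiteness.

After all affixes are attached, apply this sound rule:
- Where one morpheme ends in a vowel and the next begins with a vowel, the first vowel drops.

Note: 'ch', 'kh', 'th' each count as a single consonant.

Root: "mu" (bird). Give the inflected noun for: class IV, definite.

Attach noun class class IV -al → mual.
Attach definiteness definite o- → omual.
Apply vowel deletion: omual → omal.

omal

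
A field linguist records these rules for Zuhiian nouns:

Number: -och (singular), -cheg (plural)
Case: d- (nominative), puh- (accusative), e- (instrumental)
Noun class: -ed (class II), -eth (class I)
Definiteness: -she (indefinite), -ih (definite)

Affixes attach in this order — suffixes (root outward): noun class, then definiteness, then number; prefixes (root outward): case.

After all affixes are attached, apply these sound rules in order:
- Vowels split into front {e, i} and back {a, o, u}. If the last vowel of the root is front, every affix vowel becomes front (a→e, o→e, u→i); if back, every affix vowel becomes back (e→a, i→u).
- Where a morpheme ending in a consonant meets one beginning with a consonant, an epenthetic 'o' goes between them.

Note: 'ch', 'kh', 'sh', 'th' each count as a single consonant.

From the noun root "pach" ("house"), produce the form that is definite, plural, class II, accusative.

puhopachaduhochag

Attach case accusative puh- → puhpach.
Attach noun class class II -ed → puhpached.
Attach definiteness definite -ih → puhpachedih.
Attach number plural -cheg → puhpachedihcheg.
Apply vowel harmony: puhpachedihcheg → puhpachaduhchag.
Apply epenthesis: puhpachaduhchag → puhopachaduhochag.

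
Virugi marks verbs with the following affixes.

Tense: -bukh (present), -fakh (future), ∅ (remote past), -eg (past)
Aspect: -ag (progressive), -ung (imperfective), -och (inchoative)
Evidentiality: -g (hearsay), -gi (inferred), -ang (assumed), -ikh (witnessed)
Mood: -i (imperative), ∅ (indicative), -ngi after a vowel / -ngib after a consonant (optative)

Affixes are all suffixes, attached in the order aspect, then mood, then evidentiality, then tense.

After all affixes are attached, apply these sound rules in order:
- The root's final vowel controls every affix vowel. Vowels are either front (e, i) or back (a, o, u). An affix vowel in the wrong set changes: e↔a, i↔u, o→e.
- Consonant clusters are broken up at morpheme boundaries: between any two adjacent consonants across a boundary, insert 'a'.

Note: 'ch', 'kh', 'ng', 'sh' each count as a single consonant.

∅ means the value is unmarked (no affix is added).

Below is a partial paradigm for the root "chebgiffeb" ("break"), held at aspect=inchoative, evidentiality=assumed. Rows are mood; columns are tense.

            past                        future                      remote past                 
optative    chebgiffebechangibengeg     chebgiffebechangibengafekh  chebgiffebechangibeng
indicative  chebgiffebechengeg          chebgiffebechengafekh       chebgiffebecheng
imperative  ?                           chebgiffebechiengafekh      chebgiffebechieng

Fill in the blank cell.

Attach aspect inchoative -och → chebgiffeboch.
Attach mood imperative -i → chebgiffebochi.
Attach evidentiality assumed -ang → chebgiffebochiang.
Attach tense past -eg → chebgiffebochiangeg.
Apply vowel harmony: chebgiffebochiangeg → chebgiffebechiengeg.
Epenthesis: no change.

chebgiffebechiengeg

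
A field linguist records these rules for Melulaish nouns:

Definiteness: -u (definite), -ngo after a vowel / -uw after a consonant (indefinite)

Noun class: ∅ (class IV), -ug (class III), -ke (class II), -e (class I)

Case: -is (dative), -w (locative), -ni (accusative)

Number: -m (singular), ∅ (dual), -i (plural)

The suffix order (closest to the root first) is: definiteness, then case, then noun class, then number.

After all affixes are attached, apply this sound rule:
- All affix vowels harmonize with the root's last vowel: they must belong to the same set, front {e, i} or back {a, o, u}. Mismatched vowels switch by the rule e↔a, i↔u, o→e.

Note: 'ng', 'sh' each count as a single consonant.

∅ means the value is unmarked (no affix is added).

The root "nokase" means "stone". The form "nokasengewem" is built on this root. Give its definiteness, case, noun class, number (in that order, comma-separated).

indefinite, locative, class I, singular

Segment: nokase-ngo-w-e-m.
definiteness: -ngo/uw → indefinite.
case: -w → locative.
noun class: -e → class I.
number: -m → singular.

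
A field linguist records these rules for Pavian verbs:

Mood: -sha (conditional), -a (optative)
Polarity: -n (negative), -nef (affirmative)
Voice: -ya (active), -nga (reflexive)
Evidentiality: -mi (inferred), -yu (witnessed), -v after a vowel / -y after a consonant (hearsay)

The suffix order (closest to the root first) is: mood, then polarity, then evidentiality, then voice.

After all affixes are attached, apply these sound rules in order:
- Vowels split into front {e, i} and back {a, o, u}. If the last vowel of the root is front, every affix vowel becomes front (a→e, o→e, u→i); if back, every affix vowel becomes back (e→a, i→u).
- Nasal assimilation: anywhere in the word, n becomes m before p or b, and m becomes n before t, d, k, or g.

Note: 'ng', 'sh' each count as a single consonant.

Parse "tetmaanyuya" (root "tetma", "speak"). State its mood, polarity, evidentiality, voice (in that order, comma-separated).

optative, negative, witnessed, active

Segment: tetma-a-n-yu-ya.
mood: -a → optative.
polarity: -n → negative.
evidentiality: -yu → witnessed.
voice: -ya → active.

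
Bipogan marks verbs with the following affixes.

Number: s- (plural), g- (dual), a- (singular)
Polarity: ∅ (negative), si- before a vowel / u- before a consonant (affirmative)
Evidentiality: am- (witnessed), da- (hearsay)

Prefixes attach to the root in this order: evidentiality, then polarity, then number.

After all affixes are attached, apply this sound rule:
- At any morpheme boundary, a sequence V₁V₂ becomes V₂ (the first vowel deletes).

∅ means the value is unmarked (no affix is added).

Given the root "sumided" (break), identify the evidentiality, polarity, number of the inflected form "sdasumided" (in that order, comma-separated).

Segment: s-da-sumided.
evidentiality: da- → hearsay.
polarity: ∅ → negative.
number: s- → plural.

hearsay, negative, plural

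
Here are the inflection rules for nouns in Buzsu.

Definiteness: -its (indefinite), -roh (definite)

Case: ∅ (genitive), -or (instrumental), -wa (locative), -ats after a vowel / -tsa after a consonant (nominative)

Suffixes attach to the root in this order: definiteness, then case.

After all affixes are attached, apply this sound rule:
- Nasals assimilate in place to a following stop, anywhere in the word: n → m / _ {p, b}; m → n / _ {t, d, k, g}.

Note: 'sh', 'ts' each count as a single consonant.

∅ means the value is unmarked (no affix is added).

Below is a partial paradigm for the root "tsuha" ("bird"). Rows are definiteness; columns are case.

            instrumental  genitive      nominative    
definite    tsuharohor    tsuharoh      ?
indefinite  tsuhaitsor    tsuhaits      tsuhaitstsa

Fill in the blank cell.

Attach definiteness definite -roh → tsuharoh.
Attach case nominative -tsa (after consonant 'h') → tsuharohtsa.
Nasal assimilation: no change.

tsuharohtsa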